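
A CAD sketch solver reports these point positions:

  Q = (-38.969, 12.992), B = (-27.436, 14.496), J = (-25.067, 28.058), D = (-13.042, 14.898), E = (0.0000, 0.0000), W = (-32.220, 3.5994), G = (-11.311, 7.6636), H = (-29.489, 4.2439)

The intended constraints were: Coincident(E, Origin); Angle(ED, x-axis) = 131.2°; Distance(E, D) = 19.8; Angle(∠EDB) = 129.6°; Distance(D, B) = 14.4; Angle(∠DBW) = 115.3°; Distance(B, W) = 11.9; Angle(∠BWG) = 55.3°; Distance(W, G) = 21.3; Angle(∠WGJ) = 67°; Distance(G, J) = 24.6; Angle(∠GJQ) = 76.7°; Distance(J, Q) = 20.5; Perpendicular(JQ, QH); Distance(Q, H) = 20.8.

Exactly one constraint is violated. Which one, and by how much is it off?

Distance(Q, H) = 20.8 — off by 7.90.

E = (0.00, 0.00) ✓; ED at 131.2° ✓; |ED| = 19.80 ✓; ∠EDB = 129.6° ✓; |DB| = 14.40 ✓; ∠DBW = 115.3° ✓; |BW| = 11.90 ✓; ∠BWG = 55.30° ✓; |WG| = 21.30 ✓; ∠WGJ = 67.00° ✓; |GJ| = 24.60 ✓; ∠GJQ = 76.70° ✓; |JQ| = 20.50 ✓; ∠(JQ, QH) = 90.00° ✓; |QH| = 12.90 ✗.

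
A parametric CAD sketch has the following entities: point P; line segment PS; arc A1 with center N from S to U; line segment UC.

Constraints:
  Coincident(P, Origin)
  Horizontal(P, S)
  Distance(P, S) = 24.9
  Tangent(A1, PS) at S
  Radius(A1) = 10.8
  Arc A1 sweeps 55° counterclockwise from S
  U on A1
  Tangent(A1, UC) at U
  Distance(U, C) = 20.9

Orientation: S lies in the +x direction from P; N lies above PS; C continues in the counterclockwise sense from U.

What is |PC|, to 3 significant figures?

50.6

P is at the origin; P and S share the same y with |PS| = 24.9 and S on the +x side, so S = (24.9, 0.00). Since A1 is tangent to PS there, NS ⟂ PS, so N = S + (0, 10.8) = (24.9, 10.8). On A1, S sits at bearing -90° from N; a 55° counterclockwise sweep puts U at bearing -35°, so U = N + 10.8·(cos -35°, sin -35°) = (33.7, 4.61). A1 meets UC tangentially, so NU is at right angles to UC, so UC runs along (−sin -35°, cos -35°); with |UC| = 20.9, C = (45.7, 21.7). Then |PC| = |C − P| = 50.6.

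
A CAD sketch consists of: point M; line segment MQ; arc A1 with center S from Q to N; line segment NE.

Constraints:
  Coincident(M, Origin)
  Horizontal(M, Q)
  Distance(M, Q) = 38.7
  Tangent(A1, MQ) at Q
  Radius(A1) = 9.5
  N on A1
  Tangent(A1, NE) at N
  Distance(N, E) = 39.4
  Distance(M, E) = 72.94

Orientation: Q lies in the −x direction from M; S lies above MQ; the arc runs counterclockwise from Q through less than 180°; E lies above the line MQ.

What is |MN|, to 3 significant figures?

35.1

M is at the origin; MQ is horizontal with |MQ| = 38.7 and Q on the −x side, so Q = (-38.7, 0.00). The tangent condition forces SQ to be normal to MQ, so S = Q + (0, 9.5) = (-38.7, 9.50). Since SN ⟂ NE (tangency), |SE| = √(9.5² + 39.4²) = 40.5 regardless of where N sits on A1. So E lies on both circle(M, 72.94) and circle(S, 40.5); the above-MQ intersection is E = (-56.8, 45.8). N is the foot of the tangent from E: N = (-31.4, 15.6).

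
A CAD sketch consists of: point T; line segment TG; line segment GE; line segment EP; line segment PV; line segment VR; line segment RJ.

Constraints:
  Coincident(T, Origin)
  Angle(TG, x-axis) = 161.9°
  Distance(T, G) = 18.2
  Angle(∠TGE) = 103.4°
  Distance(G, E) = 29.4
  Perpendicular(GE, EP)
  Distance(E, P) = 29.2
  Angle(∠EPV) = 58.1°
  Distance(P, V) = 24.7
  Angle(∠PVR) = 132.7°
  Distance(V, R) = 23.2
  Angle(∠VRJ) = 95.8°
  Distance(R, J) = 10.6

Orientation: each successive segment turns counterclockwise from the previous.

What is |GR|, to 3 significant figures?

7.80

T is at the origin; TG runs at 161.9° with length 18.2, so G = (-17.3, 5.65). ∠TGE = 103.4° gives GE at -122° from the x-axis; with |GE| = 29.4, E = (-32.7, -19.4). GE is perpendicular to EP, so EP runs at -31.5°; with |EP| = 29.2, P = (-7.76, -34.7). ∠EPV = 58.1° gives PV at 90.4° from the x-axis; with |PV| = 24.7, V = (-7.94, -9.97). ∠PVR = 132.7° gives VR at 138° from the x-axis; with |VR| = 23.2, R = (-25.1, 5.64). Then |GR| = |R − G| = 7.80.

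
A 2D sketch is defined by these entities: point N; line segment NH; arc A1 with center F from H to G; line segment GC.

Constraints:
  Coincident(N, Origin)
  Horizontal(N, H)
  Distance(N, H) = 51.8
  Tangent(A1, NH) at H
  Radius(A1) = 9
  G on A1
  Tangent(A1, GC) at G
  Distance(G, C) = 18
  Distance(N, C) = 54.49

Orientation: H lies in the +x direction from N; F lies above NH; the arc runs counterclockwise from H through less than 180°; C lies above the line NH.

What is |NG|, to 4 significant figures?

60.40

Checks: N = (0.00, 0.00) ✓; |FG| = 9.000 ✓; ∠(FG, GC) = 90.00° ✓; |GC| = 18.00 ✓; |NC| = 54.49 ✓.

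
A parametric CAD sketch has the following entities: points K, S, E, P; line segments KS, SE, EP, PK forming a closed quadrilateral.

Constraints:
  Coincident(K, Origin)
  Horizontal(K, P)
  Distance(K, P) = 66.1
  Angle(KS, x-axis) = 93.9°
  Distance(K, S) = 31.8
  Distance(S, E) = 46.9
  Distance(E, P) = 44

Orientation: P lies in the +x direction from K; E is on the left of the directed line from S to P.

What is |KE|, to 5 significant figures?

58.493

Checks: |SE| = 46.90 ✓; |EP| = 44.00 ✓.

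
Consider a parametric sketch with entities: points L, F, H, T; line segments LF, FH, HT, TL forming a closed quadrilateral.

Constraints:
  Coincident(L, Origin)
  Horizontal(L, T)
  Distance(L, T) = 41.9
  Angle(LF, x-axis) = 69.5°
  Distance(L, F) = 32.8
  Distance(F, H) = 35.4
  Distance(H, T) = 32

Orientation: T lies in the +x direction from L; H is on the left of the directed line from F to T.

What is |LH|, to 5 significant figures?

56.538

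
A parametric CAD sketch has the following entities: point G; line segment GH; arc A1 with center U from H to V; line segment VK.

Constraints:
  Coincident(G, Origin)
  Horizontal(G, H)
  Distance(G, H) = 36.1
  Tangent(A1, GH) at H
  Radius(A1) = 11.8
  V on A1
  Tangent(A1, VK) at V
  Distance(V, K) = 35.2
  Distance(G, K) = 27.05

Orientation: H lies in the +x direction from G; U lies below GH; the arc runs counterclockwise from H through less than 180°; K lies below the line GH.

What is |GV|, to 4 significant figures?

28.28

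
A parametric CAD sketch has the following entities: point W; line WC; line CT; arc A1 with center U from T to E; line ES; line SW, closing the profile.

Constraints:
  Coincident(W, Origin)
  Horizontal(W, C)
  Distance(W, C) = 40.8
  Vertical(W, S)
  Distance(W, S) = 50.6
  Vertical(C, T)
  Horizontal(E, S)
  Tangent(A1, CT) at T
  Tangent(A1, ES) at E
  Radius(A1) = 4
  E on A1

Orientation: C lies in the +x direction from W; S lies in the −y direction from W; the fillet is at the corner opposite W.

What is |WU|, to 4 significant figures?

59.38

W is at the origin; W and C share the same y with |WC| = 40.8 and C on the +x side, so C = (40.80, 0.000). WS is vertical with |WS| = 50.6 and S on the −y side, so S = (0.000, -50.60). The virtual corner opposite W is at (40.80, -50.60). A1 meets CT tangentially, so UT is at right angles to CT and A1 meets ES tangentially, so UE is at right angles to ES, with radius 4.0, so the center U sits 4.0 in from both sides at U = (36.80, -46.60). Then |WU| = |U − W| = 59.38.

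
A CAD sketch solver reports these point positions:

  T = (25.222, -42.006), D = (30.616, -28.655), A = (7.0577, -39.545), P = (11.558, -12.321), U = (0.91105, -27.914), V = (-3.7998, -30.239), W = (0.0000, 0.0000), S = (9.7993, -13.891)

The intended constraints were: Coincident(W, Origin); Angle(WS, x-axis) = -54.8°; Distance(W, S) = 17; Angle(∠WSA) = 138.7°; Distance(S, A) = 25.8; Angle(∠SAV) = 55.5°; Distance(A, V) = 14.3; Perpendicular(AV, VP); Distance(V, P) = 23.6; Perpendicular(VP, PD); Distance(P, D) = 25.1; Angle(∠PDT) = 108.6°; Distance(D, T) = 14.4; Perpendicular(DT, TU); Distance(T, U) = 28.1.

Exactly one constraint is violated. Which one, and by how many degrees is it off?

Perpendicular(DT, TU) — off by 8.10°.

W = (0.00, 0.00) ✓; WS at -54.80° ✓; |WS| = 17.00 ✓; ∠WSA = 138.7° ✓; |SA| = 25.80 ✓; ∠SAV = 55.50° ✓; |AV| = 14.30 ✓; ∠(AV, VP) = 90.00° ✓; |VP| = 23.60 ✓; ∠(VP, PD) = 90.00° ✓; |PD| = 25.10 ✓; ∠PDT = 108.6° ✓; |DT| = 14.40 ✓; ∠(DT, TU) = 98.10° ✗; |TU| = 28.10 ✓.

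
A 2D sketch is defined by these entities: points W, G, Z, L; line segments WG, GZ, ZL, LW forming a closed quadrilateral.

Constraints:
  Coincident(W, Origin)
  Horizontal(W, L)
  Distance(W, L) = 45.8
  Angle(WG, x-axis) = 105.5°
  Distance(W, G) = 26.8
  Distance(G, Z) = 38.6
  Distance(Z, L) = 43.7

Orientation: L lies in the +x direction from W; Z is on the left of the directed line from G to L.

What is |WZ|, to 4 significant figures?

49.37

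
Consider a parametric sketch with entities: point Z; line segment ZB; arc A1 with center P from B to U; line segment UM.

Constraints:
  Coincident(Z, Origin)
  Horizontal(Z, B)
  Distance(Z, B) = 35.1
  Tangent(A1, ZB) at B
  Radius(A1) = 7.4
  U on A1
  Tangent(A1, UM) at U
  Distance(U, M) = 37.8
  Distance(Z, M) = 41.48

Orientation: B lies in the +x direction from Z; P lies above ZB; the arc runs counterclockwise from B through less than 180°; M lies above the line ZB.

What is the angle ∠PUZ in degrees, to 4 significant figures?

27.87°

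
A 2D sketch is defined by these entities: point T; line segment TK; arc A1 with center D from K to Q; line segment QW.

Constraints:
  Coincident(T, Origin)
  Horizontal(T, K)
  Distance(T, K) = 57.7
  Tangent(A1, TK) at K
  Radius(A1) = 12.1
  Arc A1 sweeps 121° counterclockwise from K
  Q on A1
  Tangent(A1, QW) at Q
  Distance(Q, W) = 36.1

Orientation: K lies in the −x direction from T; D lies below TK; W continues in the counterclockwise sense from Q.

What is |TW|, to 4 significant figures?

69.83

T is at the origin; TK is horizontal with |TK| = 57.7 and K on the −x side, so K = (-57.70, 0.000). Tangency of A1 to TK means the radius DK is perpendicular to TK, so D = K + (0, -12.1) = (-57.70, -12.10). On A1, K sits at bearing 90° from D; a 121° counterclockwise sweep puts Q at bearing 211°, so Q = D + 12.1·(cos 211°, sin 211°) = (-68.07, -18.33). The tangent condition forces DQ to be normal to QW, so QW runs along (−sin 211°, cos 211°); with |QW| = 36.1, W = (-49.48, -49.28). Then |TW| = |W − T| = 69.83.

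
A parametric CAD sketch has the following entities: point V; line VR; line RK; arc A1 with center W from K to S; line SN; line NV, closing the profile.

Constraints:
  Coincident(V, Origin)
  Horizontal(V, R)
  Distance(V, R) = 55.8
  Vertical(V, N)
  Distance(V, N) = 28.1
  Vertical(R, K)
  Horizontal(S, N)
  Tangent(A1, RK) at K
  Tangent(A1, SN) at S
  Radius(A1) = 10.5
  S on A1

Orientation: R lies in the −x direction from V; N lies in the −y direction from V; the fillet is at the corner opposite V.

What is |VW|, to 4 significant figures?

48.60

V is at the origin; VR is horizontal with |VR| = 55.8 and R on the −x side, so R = (-55.80, 0.000). V and N share the same x with |VN| = 28.1 and N on the −y side, so N = (0.000, -28.10). The virtual corner opposite V is at (-55.80, -28.10). Since A1 is tangent to RK there, WK ⟂ RK and tangency of A1 to SN means the radius WS is perpendicular to SN, with radius 10.5, so the center W sits 10.5 in from both sides at W = (-45.30, -17.60). Then |VW| = |W − V| = 48.60.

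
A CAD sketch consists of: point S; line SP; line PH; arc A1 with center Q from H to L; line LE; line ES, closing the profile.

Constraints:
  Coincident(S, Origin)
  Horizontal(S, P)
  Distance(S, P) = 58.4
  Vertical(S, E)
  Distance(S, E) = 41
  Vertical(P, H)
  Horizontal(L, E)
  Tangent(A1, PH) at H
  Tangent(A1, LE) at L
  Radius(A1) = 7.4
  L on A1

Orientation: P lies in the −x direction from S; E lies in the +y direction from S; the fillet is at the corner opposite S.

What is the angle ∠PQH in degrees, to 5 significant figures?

77.580°

S is at the origin; SP is horizontal with |SP| = 58.4 and P on the −x side, so P = (-58.400, 0.0000). S and E share the same x with |SE| = 41.0 and E on the +y side, so E = (0.0000, 41.000). The virtual corner opposite S is at (-58.400, 41.000). Since A1 is tangent to PH there, QH ⟂ PH and the tangent condition forces QL to be normal to LE, with radius 7.4, so the center Q sits 7.4 in from both sides at Q = (-51.000, 33.600). That places the tangent points at H = (-58.400, 33.600) on PH and L = (-51.000, 41.000) on LE. Then cos ∠PQH = QP·QH / (|QP||QH|), giving 77.580°.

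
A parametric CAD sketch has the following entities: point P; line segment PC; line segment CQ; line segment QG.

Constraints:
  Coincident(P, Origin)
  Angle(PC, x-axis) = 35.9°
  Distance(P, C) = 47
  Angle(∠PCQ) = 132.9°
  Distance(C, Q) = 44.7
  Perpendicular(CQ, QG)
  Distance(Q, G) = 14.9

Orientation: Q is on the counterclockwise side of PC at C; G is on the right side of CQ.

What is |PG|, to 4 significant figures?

91.19

∠PCQ = 132.9°, so CQ runs at 35.9° + (180° − 132.9°) = 83.00° from the x-axis; with |CQ| = 44.7, Q = C + 44.7·(cos 83.00°, sin 83.00°) = (43.52, 71.93). The perpendicularity gives QG at right angles to CQ; with |QG| = 14.9 on the right of CQ, G = Q + 14.9·(0.9925, -0.1219) = (58.31, 70.11). Then |PG| = |G − P| = 91.19.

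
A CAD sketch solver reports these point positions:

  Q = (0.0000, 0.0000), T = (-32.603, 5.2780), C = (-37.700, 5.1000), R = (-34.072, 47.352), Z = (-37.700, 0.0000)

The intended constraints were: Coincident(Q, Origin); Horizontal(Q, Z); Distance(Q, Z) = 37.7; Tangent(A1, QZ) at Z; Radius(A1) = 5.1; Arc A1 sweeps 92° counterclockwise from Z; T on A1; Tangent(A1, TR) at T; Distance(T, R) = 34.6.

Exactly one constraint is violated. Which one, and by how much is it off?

Distance(T, R) = 34.6 — off by 7.50.

Q = (0.00, 0.00) ✓; Q.y = 0.00, Z.y = 0.00 ✓; |QZ| = 37.70 ✓; ∠(CZ, ZQ) = 90.00° ✓; |CZ| = 5.100 ✓; bearing(C→T) − bearing(C→Z) = 92.00° ✓; |CT| = 5.100 ✓; ∠(CT, TR) = 90.00° ✓; |TR| = 42.10 ✗.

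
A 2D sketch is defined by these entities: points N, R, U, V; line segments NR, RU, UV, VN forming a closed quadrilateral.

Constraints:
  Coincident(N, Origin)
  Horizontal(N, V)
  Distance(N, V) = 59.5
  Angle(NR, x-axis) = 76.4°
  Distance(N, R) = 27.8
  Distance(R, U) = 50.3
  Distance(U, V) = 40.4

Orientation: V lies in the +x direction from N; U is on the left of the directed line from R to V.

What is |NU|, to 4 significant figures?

68.17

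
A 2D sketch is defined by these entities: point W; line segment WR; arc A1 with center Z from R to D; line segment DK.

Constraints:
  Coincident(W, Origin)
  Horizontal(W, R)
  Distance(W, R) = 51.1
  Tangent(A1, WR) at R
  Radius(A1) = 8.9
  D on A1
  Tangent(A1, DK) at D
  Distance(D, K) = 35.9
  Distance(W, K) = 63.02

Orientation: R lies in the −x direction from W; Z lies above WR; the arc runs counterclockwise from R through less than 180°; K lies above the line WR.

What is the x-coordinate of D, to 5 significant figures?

-42.210

W is at the origin; WR is horizontal with |WR| = 51.1 and R on the −x side, so R = (-51.100, 0.0000). A1 meets WR tangentially, so ZR is at right angles to WR, so Z = R + (0, 8.9) = (-51.100, 8.9000). Since ZD ⟂ DK (tangency), |ZK| = √(8.9² + 35.9²) = 36.987 regardless of where D sits on A1. So K lies on both circle(W, 63.02) and circle(Z, 36.987); the above-WR intersection is K = (-43.930, 45.185). D is the foot of the tangent from K: D = (-42.210, 9.3263).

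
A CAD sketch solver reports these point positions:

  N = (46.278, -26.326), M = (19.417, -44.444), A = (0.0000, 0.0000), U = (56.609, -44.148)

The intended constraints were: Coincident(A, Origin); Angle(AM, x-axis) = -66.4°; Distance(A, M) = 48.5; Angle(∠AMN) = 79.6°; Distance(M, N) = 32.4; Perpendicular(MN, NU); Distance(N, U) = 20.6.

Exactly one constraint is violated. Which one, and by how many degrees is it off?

Perpendicular(MN, NU) — off by 3.90°.

A = (0.00, 0.00) ✓; AM at -66.40° ✓; |AM| = 48.50 ✓; ∠AMN = 79.60° ✓; |MN| = 32.40 ✓; ∠(MN, NU) = 93.90° ✗; |NU| = 20.60 ✓.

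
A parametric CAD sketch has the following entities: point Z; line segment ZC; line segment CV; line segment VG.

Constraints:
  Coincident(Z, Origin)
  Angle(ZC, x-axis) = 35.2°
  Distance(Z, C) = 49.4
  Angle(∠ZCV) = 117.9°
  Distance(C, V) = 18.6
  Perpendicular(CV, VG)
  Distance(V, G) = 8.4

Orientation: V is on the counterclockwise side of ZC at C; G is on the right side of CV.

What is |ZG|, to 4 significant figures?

66.71

Z is at the origin; ZC runs at 35.2° with length 49.4, so C = 49.4·(cos 35.2°, sin 35.2°) = (40.37, 28.48). ∠ZCV = 117.9°, so CV runs at 35.2° + (180° − 117.9°) = 97.30° from the x-axis; with |CV| = 18.6, V = C + 18.6·(cos 97.30°, sin 97.30°) = (38.00, 46.92). CV ⟂ VG; with |VG| = 8.4 on the right of CV, G = V + 8.4·(0.9919, 0.1271) = (46.34, 47.99). Then |ZG| = |G − Z| = 66.71.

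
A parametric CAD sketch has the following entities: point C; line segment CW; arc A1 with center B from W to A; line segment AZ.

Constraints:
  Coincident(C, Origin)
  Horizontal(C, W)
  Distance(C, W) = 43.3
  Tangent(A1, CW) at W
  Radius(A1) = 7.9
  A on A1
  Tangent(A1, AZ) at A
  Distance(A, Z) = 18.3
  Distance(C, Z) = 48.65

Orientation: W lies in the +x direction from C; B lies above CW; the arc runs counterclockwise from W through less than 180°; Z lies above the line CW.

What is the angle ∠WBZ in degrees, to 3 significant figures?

171°

Checks: ∠(BW, WC) = 90.00° ✓; |BW| = 7.900 ✓; |BA| = 7.900 ✓; ∠(BA, AZ) = 90.00° ✓; |AZ| = 18.30 ✓; |CZ| = 48.65 ✓.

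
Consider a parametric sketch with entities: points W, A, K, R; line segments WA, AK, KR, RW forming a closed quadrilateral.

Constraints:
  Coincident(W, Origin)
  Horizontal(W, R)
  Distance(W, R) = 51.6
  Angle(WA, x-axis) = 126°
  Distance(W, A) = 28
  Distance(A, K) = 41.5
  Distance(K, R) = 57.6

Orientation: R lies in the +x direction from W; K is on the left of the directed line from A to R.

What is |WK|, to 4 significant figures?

49.65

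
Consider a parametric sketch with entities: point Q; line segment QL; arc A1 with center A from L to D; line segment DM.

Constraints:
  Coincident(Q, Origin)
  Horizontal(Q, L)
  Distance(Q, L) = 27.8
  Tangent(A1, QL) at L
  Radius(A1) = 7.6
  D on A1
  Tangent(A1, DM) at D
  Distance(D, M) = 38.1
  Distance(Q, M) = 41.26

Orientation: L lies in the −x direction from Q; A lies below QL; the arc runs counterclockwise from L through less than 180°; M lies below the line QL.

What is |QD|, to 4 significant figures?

35.72

Q is at the origin; QL is horizontal with |QL| = 27.8 and L on the −x side, so L = (-27.80, 0.000). A1 meets QL tangentially, so AL is at right angles to QL, so A = L + (0, -7.6) = (-27.80, -7.600). Since AD ⟂ DM (tangency), |AM| = √(7.6² + 38.1²) = 38.85 regardless of where D sits on A1. So M lies on both circle(Q, 41.26) and circle(A, 38.85); the below-QL intersection is M = (-7.309, -40.61). D is the foot of the tangent from M: D = (-33.35, -12.79).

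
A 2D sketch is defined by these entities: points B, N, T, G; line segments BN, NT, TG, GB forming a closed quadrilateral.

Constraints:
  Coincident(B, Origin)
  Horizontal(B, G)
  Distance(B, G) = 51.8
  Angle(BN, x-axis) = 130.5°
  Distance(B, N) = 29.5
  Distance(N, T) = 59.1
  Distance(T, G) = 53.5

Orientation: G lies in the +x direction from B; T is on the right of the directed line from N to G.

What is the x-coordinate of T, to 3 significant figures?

7.66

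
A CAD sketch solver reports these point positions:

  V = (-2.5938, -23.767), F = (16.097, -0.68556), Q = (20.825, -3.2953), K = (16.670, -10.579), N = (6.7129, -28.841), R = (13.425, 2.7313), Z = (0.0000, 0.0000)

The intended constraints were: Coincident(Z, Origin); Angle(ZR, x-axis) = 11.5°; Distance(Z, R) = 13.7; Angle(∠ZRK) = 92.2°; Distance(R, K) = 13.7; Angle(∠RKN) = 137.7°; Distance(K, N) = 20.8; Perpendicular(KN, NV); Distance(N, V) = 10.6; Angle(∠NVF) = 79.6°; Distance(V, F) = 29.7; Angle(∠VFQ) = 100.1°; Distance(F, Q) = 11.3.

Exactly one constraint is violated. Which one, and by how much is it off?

Distance(F, Q) = 11.3 — off by 5.90.

Z = (0.00, 0.00) ✓; ZR at 11.50° ✓; |ZR| = 13.70 ✓; ∠ZRK = 92.20° ✓; |RK| = 13.70 ✓; ∠RKN = 137.7° ✓; |KN| = 20.80 ✓; ∠(KN, NV) = 90.00° ✓; |NV| = 10.60 ✓; ∠NVF = 79.60° ✓; |VF| = 29.70 ✓; ∠VFQ = 100.1° ✓; |FQ| = 5.400 ✗.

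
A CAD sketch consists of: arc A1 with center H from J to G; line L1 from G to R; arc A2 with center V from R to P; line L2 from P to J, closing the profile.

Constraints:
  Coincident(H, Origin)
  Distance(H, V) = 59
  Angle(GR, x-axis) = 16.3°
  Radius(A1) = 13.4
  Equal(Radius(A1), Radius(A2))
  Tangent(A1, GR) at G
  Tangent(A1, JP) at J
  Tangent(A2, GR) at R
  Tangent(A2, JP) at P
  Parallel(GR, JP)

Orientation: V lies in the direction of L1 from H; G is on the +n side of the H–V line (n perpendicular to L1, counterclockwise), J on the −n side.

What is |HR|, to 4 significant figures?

60.50

The slot axis is L1's direction at 16.3°, so u = (cos 16.3°, sin 16.3°) = (0.9598, 0.2807) and n = (−sin 16.3°, cos 16.3°) = (-0.2807, 0.9598). H is at the origin and V lies 59.0 along u from H, so V = 59.0·u = (56.63, 16.56). Tangency of A1 to both parallel lines with radius 13.4 puts G and J at H ± 13.4·n: G = (-3.761, 12.86), J = (3.761, -12.86). Equal radii place R and P the same way about V: R = V + 13.4·n = (52.87, 29.42), P = V − 13.4·n = (60.39, 3.698). Then |HR| = |R − H| = 60.50.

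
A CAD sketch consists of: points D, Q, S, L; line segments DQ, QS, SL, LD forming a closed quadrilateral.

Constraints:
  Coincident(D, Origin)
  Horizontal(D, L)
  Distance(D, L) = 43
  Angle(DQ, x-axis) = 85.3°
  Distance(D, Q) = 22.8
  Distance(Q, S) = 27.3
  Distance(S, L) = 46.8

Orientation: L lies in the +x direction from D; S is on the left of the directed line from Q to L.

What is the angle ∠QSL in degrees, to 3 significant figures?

73.5°

Checks: |QS| = 27.30 ✓; |SL| = 46.80 ✓.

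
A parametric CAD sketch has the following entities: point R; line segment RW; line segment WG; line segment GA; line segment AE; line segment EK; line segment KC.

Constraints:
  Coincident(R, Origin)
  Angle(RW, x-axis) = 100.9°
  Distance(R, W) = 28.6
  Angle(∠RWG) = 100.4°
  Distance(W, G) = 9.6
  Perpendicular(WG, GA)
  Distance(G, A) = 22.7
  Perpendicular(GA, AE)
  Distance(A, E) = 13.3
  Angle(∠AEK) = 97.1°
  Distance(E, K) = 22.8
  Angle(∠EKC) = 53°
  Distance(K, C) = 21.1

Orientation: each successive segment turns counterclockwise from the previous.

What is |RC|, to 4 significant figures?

24.38

R is at the origin; RW runs at 100.9° with length 28.6, so W = (-5.408, 28.08). ∠RWG = 100.4° gives WG at -179.5° from the x-axis; with |WG| = 9.6, G = (-15.01, 28.00). The perpendicularity gives GA at right angles to WG, so GA runs at -89.50°; with |GA| = 22.7, A = (-14.81, 5.301). GA is perpendicular to AE, so AE runs at 0.5000°; with |AE| = 13.3, E = (-1.510, 5.417). ∠AEK = 97.1° gives EK at 83.40° from the x-axis; with |EK| = 22.8, K = (1.110, 28.07). ∠EKC = 53.0° gives KC at -149.6° from the x-axis; with |KC| = 21.1, C = (-17.09, 17.39). Then |RC| = |C − R| = 24.38.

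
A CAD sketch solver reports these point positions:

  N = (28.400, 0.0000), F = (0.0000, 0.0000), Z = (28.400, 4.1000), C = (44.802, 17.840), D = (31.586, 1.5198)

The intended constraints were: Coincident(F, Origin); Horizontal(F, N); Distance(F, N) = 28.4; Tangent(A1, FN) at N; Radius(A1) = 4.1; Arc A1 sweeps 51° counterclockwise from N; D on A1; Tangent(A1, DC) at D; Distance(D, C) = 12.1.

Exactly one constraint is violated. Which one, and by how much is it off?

Distance(D, C) = 12.1 — off by 8.90.

F = (0.00, 0.00) ✓; F.y = 0.00, N.y = 0.00 ✓; |FN| = 28.40 ✓; ∠(ZN, NF) = 90.00° ✓; |ZN| = 4.100 ✓; bearing(Z→D) − bearing(Z→N) = 51.00° ✓; |ZD| = 4.100 ✓; ∠(ZD, DC) = 90.00° ✓; |DC| = 21.00 ✗.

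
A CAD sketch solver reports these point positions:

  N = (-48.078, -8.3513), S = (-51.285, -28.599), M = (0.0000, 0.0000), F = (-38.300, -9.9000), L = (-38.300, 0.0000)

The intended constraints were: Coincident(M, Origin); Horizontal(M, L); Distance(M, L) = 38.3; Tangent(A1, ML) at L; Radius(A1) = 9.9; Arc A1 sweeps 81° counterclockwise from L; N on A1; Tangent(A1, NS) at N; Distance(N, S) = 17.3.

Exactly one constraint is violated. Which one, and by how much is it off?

Distance(N, S) = 17.3 — off by 3.20.

M = (0.00, 0.00) ✓; M.y = 0.00, L.y = 0.00 ✓; |ML| = 38.30 ✓; ∠(FL, LM) = 90.00° ✓; |FL| = 9.900 ✓; bearing(F→N) − bearing(F→L) = 81.00° ✓; |FN| = 9.900 ✓; ∠(FN, NS) = 90.00° ✓; |NS| = 20.50 ✗.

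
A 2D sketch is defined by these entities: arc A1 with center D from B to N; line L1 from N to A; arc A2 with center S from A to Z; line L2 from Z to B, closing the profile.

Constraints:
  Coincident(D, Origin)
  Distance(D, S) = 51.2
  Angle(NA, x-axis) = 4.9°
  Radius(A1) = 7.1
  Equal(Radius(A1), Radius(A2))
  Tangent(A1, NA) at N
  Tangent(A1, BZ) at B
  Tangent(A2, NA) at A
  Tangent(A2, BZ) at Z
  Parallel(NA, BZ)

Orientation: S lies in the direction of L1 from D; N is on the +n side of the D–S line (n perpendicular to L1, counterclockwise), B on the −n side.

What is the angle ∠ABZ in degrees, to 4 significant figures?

15.50°

Tangency of A1 to both parallel lines with radius 7.1 puts N and B at D ± 7.1·n: N = (-0.6065, 7.074), B = (0.6065, -7.074). Equal radii place A and Z the same way about S: A = S + 7.1·n = (50.41, 11.45), Z = S − 7.1·n = (51.62, -2.701). Then cos ∠ABZ = BA·BZ / (|BA||BZ|), giving 15.50°.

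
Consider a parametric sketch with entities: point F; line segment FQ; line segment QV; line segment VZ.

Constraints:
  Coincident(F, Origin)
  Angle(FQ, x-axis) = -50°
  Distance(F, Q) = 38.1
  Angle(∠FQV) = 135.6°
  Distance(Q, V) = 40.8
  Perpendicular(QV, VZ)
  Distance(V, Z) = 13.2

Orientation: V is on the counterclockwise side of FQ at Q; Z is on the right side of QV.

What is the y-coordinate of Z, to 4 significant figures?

-46.30

∠FQV = 135.6°, so QV runs at -50.0° + (180° − 135.6°) = -5.600° from the x-axis; with |QV| = 40.8, V = Q + 40.8·(cos -5.600°, sin -5.600°) = (65.10, -33.17). The perpendicularity gives VZ at right angles to QV; with |VZ| = 13.2 on the right of QV, Z = V + 13.2·(-0.09758, -0.9952) = (63.81, -46.30). So Z.y = -46.30.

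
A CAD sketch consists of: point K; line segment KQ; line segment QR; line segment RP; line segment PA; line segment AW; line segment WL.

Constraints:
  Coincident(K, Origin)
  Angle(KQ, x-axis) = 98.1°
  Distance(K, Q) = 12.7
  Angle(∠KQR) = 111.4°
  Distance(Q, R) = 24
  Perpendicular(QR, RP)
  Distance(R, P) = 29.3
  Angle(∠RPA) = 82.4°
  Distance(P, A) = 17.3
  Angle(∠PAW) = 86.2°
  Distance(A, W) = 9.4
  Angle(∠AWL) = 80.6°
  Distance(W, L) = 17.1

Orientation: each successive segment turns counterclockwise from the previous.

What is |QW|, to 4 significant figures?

19.81

K is at the origin; KQ runs at 98.1° with length 12.7, so Q = (-1.789, 12.57). ∠KQR = 111.4° gives QR at 166.7° from the x-axis; with |QR| = 24.0, R = (-25.15, 18.09). The perpendicularity gives RP at right angles to QR, so RP runs at -103.3°; with |RP| = 29.3, P = (-31.89, -10.42). ∠RPA = 82.4° gives PA at -5.700° from the x-axis; with |PA| = 17.3, A = (-14.67, -12.14). ∠PAW = 86.2° gives AW at 88.10° from the x-axis; with |AW| = 9.4, W = (-14.36, -2.743). Then |QW| = |W − Q| = 19.81.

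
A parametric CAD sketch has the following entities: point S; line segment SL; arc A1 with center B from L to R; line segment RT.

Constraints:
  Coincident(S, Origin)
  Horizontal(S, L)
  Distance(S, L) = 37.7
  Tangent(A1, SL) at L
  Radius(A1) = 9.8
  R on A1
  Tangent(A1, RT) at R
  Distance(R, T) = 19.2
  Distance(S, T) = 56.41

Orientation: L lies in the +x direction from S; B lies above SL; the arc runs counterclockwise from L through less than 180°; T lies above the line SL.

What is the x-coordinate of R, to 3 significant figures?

47.5

Checks: ∠(BL, LS) = 90.00° ✓; |BL| = 9.800 ✓; |BR| = 9.800 ✓; ∠(BR, RT) = 90.00° ✓; |RT| = 19.20 ✓; |ST| = 56.41 ✓.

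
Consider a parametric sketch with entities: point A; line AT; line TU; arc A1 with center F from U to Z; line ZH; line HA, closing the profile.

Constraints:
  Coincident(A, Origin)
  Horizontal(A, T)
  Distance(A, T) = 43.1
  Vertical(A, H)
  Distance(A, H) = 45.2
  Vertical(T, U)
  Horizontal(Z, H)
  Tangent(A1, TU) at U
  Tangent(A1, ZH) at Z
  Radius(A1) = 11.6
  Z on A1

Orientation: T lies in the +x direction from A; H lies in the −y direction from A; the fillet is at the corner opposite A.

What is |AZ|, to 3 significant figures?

55.1

The virtual corner opposite A is at (43.1, -45.2). Tangency of A1 to TU means the radius FU is perpendicular to TU and the tangent condition forces FZ to be normal to ZH, with radius 11.6, so the center F sits 11.6 in from both sides at F = (31.5, -33.6). That places the tangent points at U = (43.1, -33.6) on TU and Z = (31.5, -45.2) on ZH. Then |AZ| = |Z − A| = 55.1.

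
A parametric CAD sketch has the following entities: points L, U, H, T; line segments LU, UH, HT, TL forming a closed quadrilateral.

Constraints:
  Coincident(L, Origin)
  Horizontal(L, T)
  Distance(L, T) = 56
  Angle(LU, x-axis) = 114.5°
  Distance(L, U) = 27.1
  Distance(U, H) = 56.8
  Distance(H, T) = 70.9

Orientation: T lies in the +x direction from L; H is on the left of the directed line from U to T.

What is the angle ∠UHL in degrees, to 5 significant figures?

20.773°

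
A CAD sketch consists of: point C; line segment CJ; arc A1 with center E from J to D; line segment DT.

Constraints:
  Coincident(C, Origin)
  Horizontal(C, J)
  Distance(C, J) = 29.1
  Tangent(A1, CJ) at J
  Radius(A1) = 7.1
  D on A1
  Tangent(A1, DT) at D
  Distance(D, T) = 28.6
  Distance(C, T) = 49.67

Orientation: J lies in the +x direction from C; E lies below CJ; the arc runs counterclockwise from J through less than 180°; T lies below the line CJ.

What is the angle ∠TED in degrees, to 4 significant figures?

76.06°

C is at the origin; CJ is horizontal with |CJ| = 29.1 and J on the +x side, so J = (29.10, 0.000). Since A1 is tangent to CJ there, EJ ⟂ CJ, so E = J + (0, -7.1) = (29.10, -7.100). Since ED ⟂ DT (tangency), |ET| = √(7.1² + 28.6²) = 29.47 regardless of where D sits on A1. So T lies on both circle(C, 49.67) and circle(E, 29.47); the below-CJ intersection is T = (34.07, -36.15). D is the foot of the tangent from T: D = (22.60, -9.948).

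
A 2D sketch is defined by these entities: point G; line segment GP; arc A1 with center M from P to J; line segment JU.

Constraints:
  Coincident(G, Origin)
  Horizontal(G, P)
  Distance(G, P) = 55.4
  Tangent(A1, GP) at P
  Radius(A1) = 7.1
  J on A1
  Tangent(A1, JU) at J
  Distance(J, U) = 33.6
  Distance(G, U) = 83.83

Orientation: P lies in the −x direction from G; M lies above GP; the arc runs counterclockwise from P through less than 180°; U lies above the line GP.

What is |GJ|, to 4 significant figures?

52.36

Checks: |MJ| = 7.100 ✓; ∠(MJ, JU) = 90.00° ✓; |JU| = 33.60 ✓; |GU| = 83.83 ✓.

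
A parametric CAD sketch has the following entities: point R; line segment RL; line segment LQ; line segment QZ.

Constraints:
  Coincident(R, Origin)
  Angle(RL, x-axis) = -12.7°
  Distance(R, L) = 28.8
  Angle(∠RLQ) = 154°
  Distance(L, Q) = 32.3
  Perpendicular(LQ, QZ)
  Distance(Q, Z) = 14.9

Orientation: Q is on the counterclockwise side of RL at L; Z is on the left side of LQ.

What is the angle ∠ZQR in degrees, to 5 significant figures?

77.758°

R is at the origin; RL runs at -12.7° with length 28.8, so L = 28.8·(cos -12.7°, sin -12.7°) = (28.095, -6.3316). ∠RLQ = 154.0°, so LQ runs at -12.7° + (180° − 154.0°) = 13.300° from the x-axis; with |LQ| = 32.3, Q = L + 32.3·(cos 13.300°, sin 13.300°) = (59.529, 1.0990). LQ is perpendicular to QZ; with |QZ| = 14.9 on the left of LQ, Z = Q + 14.9·(-0.23005, 0.97318) = (56.101, 15.599). Then cos ∠ZQR = QZ·QR / (|QZ||QR|), giving 77.758°.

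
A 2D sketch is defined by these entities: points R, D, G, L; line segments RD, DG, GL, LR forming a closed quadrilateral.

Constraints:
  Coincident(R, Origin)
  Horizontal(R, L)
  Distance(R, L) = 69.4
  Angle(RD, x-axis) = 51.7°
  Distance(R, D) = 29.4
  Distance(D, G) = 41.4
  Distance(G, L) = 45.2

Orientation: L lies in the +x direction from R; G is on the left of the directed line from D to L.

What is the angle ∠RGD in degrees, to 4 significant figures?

9.671°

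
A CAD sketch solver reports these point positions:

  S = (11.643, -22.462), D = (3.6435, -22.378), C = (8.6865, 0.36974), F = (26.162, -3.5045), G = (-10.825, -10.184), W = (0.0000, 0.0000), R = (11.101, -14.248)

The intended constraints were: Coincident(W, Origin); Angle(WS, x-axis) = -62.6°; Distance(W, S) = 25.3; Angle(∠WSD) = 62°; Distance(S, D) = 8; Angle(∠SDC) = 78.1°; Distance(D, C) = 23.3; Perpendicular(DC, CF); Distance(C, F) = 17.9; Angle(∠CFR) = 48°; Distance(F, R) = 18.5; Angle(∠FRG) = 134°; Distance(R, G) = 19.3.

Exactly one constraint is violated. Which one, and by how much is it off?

Distance(R, G) = 19.3 — off by 3.00.

W = (0.00, 0.00) ✓; WS at -62.60° ✓; |WS| = 25.30 ✓; ∠WSD = 62.00° ✓; |SD| = 8.000 ✓; ∠SDC = 78.10° ✓; |DC| = 23.30 ✓; ∠(DC, CF) = 90.00° ✓; |CF| = 17.90 ✓; ∠CFR = 48.00° ✓; |FR| = 18.50 ✓; ∠FRG = 134.0° ✓; |RG| = 22.30 ✗.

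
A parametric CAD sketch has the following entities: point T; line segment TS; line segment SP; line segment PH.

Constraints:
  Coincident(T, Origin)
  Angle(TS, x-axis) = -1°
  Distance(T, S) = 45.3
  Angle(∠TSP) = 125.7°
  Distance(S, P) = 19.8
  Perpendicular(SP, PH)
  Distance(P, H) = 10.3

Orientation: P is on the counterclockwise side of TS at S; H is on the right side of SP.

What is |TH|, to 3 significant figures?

66.0

T is at the origin; TS runs at -1.0° with length 45.3, so S = 45.3·(cos -1.0°, sin -1.0°) = (45.3, -0.791). ∠TSP = 125.7°, so SP runs at -1.0° + (180° − 125.7°) = 53.3° from the x-axis; with |SP| = 19.8, P = S + 19.8·(cos 53.3°, sin 53.3°) = (57.1, 15.1). SP ⟂ PH; with |PH| = 10.3 on the right of SP, H = P + 10.3·(0.802, -0.598) = (65.4, 8.93). Then |TH| = |H − T| = 66.0.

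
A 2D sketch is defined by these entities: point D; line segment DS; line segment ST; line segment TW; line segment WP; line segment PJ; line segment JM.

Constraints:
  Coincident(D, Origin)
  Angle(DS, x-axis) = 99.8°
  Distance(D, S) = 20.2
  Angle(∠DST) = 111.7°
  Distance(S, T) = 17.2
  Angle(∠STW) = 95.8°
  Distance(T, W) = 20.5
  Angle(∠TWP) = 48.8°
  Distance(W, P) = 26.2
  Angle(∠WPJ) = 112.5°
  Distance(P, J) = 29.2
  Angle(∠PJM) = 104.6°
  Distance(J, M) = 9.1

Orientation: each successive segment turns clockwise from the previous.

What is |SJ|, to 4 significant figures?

23.66

∠TWP = 48.8° gives WP at 176.1° from the x-axis; with |WP| = 26.2, P = (-2.489, 14.37). ∠WPJ = 112.5° gives PJ at 108.6° from the x-axis; with |PJ| = 29.2, J = (-11.80, 42.04). Then |SJ| = |J − S| = 23.66.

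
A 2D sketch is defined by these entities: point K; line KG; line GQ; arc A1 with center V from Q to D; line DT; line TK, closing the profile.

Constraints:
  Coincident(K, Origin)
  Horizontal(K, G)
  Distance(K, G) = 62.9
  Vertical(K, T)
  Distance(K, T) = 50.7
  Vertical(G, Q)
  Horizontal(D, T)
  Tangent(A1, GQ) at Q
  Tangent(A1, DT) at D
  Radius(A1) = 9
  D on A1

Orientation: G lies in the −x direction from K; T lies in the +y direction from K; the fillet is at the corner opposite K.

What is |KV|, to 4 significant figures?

68.15

K is at the origin; K and G share the same y with |KG| = 62.9 and G on the −x side, so G = (-62.90, 0.000). KT is vertical with |KT| = 50.7 and T on the +y side, so T = (0.000, 50.70). The virtual corner opposite K is at (-62.90, 50.70). Tangency of A1 to GQ means the radius VQ is perpendicular to GQ and tangency of A1 to DT means the radius VD is perpendicular to DT, with radius 9.0, so the center V sits 9.0 in from both sides at V = (-53.90, 41.70). Then |KV| = |V − K| = 68.15.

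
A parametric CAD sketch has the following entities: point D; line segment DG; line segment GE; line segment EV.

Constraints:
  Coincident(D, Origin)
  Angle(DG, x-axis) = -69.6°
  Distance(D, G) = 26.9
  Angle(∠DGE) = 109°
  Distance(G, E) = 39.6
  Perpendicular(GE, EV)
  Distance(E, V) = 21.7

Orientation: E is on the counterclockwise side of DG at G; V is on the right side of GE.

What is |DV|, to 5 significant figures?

67.529

∠DGE = 109.0°, so GE runs at -69.6° + (180° − 109.0°) = 1.4000° from the x-axis; with |GE| = 39.6, E = G + 39.6·(cos 1.4000°, sin 1.4000°) = (48.965, -24.245). GE ⟂ EV; with |EV| = 21.7 on the right of GE, V = E + 21.7·(0.024432, -0.99970) = (49.495, -45.939). Then |DV| = |V − D| = 67.529.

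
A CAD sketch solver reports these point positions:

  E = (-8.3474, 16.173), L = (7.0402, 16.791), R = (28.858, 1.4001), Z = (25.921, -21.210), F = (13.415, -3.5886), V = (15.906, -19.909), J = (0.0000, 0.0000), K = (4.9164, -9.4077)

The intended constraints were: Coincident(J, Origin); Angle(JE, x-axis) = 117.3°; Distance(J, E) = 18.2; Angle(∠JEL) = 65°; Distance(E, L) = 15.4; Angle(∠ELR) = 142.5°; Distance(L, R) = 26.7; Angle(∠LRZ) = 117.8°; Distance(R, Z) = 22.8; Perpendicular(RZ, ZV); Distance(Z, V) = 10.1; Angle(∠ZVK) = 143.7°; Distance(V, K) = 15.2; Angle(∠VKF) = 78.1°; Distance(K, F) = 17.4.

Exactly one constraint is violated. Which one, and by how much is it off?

Distance(K, F) = 17.4 — off by 7.10.

J = (0.00, 0.00) ✓; JE at 117.3° ✓; |JE| = 18.20 ✓; ∠JEL = 65.00° ✓; |EL| = 15.40 ✓; ∠ELR = 142.5° ✓; |LR| = 26.70 ✓; ∠LRZ = 117.8° ✓; |RZ| = 22.80 ✓; ∠(RZ, ZV) = 90.00° ✓; |ZV| = 10.10 ✓; ∠ZVK = 143.7° ✓; |VK| = 15.20 ✓; ∠VKF = 78.10° ✓; |KF| = 10.30 ✗.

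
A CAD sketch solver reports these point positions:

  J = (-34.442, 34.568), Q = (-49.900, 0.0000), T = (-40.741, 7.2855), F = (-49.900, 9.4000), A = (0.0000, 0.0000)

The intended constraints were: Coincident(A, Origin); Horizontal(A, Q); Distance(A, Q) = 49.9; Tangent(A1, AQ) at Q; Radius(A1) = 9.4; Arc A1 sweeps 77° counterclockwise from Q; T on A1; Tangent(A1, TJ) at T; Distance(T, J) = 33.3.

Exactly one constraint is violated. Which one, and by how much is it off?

Distance(T, J) = 33.3 — off by 5.30.

A = (0.00, 0.00) ✓; A.y = 0.00, Q.y = 0.00 ✓; |AQ| = 49.90 ✓; ∠(FQ, QA) = 90.00° ✓; |FQ| = 9.400 ✓; bearing(F→T) − bearing(F→Q) = 77.00° ✓; |FT| = 9.400 ✓; ∠(FT, TJ) = 90.00° ✓; |TJ| = 28.00 ✗.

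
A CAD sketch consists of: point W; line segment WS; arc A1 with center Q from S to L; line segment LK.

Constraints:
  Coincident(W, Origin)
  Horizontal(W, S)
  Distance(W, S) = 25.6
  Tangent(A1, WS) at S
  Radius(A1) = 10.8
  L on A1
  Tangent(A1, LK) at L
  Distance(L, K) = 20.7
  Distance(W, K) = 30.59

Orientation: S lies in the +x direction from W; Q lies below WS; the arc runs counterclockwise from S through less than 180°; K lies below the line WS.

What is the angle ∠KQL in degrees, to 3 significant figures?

62.4°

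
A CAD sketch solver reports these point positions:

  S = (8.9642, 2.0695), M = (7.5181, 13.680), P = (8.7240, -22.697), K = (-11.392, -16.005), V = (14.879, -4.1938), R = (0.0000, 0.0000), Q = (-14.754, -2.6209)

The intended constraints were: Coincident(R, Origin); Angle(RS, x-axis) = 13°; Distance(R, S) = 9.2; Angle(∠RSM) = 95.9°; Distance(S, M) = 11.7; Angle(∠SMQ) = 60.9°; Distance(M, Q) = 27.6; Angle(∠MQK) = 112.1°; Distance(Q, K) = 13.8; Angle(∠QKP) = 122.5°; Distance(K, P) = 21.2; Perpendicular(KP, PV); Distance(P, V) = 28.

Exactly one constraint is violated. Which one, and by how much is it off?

Distance(P, V) = 28 — off by 8.50.

R = (0.00, 0.00) ✓; RS at 13.00° ✓; |RS| = 9.200 ✓; ∠RSM = 95.90° ✓; |SM| = 11.70 ✓; ∠SMQ = 60.90° ✓; |MQ| = 27.60 ✓; ∠MQK = 112.1° ✓; |QK| = 13.80 ✓; ∠QKP = 122.5° ✓; |KP| = 21.20 ✓; ∠(KP, PV) = 90.00° ✓; |PV| = 19.50 ✗.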